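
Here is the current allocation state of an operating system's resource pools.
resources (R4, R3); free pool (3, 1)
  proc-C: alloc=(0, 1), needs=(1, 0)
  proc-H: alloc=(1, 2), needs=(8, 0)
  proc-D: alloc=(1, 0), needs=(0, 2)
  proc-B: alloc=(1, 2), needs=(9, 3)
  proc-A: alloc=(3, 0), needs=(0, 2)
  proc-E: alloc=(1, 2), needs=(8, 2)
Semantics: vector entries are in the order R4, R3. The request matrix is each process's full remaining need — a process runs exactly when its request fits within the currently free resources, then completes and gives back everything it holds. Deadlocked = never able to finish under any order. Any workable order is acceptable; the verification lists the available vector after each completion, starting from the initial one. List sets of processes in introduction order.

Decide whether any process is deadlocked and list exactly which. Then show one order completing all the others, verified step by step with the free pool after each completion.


The deadlocked set is proc-H, proc-B and proc-E.
Key observation: proc-C, proc-A, proc-D can finish, but then (7, 2) is all there is, and the blocked group's R4 demands exceed it.
A valid finishing order for the others: proc-C, proc-A, proc-D. Check, step by step:
  pool = (3, 1)
  proc-C needs (1, 0) <= (3, 1) -> finishes; pool += (0, 1) = (3, 2)
  proc-A needs (0, 2) <= (3, 2) -> finishes; pool += (3, 0) = (6, 2)
  proc-D needs (0, 2) <= (6, 2) -> finishes; pool += (1, 0) = (7, 2)
The blocked processes can never fit:
  proc-H still needs (8, 0) but only (7, 2) is free — short on R4
  proc-B still needs (9, 3) but only (7, 2) is free — short on R4 and R3
  proc-E still needs (8, 2) but only (7, 2) is free — short on R4


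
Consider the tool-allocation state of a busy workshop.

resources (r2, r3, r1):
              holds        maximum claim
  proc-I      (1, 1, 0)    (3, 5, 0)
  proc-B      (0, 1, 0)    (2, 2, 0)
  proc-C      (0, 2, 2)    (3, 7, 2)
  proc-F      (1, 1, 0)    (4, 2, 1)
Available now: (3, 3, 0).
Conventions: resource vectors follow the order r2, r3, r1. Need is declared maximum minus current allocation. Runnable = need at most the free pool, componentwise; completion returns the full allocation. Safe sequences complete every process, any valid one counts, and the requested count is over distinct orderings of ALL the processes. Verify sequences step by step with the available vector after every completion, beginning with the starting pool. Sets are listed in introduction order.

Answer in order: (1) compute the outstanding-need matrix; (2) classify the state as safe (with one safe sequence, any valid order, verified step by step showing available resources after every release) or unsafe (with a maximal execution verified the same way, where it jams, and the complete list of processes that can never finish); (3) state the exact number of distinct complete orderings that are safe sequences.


(1) Need matrix, components ordered r2, r3, r1:
  proc-I: (2, 4, 0)
  proc-B: (2, 1, 0)
  proc-C: (3, 5, 0)
  proc-F: (3, 1, 1)
(2) The state is SAFE; one workable sequence: proc-B, proc-I, proc-C, proc-F.
Key observation: the order's first zero-slack moment is proc-I ((2, 4, 0) needed, (3, 4, 0) free — a requested resource with nothing to spare).
Verifying each step:
  pool = (3, 3, 0)
  run proc-B (needs (2, 1, 0), free (3, 3, 0)); after release of (0, 1, 0) the pool is (3, 4, 0)
  run proc-I (needs (2, 4, 0), free (3, 4, 0)); after release of (1, 1, 0) the pool is (4, 5, 0)
  run proc-C (needs (3, 5, 0), free (4, 5, 0)); after release of (0, 2, 2) the pool is (4, 7, 2)
  run proc-F (needs (3, 1, 1), free (4, 7, 2)); after release of (1, 1, 0) the pool is (5, 8, 2)
(3) The exact count: 1 of the possible complete orderings is a safe sequence.


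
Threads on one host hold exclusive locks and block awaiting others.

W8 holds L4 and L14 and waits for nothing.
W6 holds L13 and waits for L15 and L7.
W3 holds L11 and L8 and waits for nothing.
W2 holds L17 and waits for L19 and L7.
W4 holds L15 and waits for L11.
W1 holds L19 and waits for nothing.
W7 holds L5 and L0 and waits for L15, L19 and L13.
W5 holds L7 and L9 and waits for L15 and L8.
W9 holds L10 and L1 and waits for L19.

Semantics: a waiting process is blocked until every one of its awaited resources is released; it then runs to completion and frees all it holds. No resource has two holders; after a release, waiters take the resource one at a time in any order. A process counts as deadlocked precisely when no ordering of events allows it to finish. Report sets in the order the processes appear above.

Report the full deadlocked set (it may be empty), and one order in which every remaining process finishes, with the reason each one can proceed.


Nothing here is deadlocked.
Key observation: the wait graph is acyclic; completion cascades from the unblocked processes through everyone else.
The rest can finish in the order W8, W3, W1, W4, W5, W6, W7, W9, W2.
Walking it through:
  W8 waits on nothing -> runs at once and releases L4 and L14
  W3 waits on nothing -> runs at once and releases L11 and L8
  W1 waits on nothing -> runs at once and releases L19
  W4: everything it awaited (L11) is free; runs, freeing L15
  W5: everything it awaited (L15 and L8) is free; runs, freeing L7 and L9
  W6: everything it awaited (L15 and L7) is free; runs, freeing L13
  W7: everything it awaited (L15, L19 and L13) is free; runs, freeing L5 and L0
  W9: everything it awaited (L19) is free; runs, freeing L10 and L1
  W2: everything it awaited (L19 and L7) is free; runs, freeing L17


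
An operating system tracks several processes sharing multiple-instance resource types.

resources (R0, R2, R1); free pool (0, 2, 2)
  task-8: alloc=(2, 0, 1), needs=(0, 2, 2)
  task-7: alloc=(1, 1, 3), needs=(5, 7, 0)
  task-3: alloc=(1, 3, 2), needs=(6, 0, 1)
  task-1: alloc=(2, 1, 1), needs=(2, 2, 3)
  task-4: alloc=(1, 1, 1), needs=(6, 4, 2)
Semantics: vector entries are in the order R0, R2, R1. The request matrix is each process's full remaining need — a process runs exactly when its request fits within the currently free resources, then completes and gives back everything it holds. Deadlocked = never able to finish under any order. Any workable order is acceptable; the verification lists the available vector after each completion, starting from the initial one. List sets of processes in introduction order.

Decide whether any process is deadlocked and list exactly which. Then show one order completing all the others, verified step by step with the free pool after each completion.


Deadlocked: task-7, task-3 and task-4.
Key observation: no order helps: past task-8, task-1, the free pool tops out at (4, 3, 4), below what each blocked process needs in R0.
A valid finishing order for the others: task-8, task-1. Check, step by step:
  pool = (0, 2, 2)
  task-8 needs (0, 2, 2) <= (0, 2, 2) -> finishes; pool += (2, 0, 1) = (2, 2, 3)
  task-1 needs (2, 2, 3) <= (2, 2, 3) -> finishes; pool += (2, 1, 1) = (4, 3, 4)
The blocked processes can never fit:
  blocked: task-7 wants (5, 7, 0), pool (4, 3, 4) — not enough R0 and R2
  blocked: task-3 wants (6, 0, 1), pool (4, 3, 4) — not enough R0
  blocked: task-4 wants (6, 4, 2), pool (4, 3, 4) — not enough R0 and R2


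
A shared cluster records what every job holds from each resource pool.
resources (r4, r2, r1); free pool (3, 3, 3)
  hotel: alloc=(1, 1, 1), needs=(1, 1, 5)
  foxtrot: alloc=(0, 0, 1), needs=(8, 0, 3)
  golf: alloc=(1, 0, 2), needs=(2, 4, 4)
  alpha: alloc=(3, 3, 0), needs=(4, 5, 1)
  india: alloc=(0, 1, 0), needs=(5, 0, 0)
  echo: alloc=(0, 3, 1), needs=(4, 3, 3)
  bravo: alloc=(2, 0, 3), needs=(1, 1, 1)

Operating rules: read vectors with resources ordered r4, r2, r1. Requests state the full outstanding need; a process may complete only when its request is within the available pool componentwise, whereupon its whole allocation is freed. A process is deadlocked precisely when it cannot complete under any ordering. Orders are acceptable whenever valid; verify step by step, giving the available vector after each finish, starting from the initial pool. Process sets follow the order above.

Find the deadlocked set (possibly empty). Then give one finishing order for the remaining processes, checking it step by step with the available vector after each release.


The deadlocked set is empty.
Key observation: bravo fits the free pool immediately, and its release cascades until everyone finishes.
One completion order for the rest: bravo, india, echo, hotel, alpha, foxtrot, golf. Walking it through:
  pool = (3, 3, 3)
  run bravo (needs (1, 1, 1), free (3, 3, 3)); after release of (2, 0, 3) the pool is (5, 3, 6)
  run india (needs (5, 0, 0), free (5, 3, 6)); after release of (0, 1, 0) the pool is (5, 4, 6)
  run echo (needs (4, 3, 3), free (5, 4, 6)); after release of (0, 3, 1) the pool is (5, 7, 7)
  run hotel (needs (1, 1, 5), free (5, 7, 7)); after release of (1, 1, 1) the pool is (6, 8, 8)
  run alpha (needs (4, 5, 1), free (6, 8, 8)); after release of (3, 3, 0) the pool is (9, 11, 8)
  run foxtrot (needs (8, 0, 3), free (9, 11, 8)); after release of (0, 0, 1) the pool is (9, 11, 9)
  run golf (needs (2, 4, 4), free (9, 11, 9)); after release of (1, 0, 2) the pool is (10, 11, 11)


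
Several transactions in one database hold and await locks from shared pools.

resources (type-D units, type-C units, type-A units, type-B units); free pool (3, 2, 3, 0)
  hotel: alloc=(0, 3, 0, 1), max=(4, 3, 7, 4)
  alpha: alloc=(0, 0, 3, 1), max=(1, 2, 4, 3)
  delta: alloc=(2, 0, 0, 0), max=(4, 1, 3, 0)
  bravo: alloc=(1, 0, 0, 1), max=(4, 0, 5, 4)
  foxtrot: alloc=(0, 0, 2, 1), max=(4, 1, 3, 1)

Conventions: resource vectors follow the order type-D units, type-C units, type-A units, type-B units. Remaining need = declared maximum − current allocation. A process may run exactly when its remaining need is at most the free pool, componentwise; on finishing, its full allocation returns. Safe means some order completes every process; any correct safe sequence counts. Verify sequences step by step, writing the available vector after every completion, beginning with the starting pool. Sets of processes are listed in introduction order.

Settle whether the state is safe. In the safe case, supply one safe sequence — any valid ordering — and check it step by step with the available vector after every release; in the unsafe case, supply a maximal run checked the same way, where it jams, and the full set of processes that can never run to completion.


The state is UNSAFE.
Key observation: even finishing delta, foxtrot leaves just (5, 2, 5, 1) free — too little type-B units for any of the remaining processes.
Going as far as possible: delta, foxtrot; after that, nothing fits. Walking it through:
  pool = (3, 2, 3, 0)
  run delta (needs (2, 1, 3, 0), free (3, 2, 3, 0)); after release of (2, 0, 0, 0) the pool is (5, 2, 3, 0)
  run foxtrot (needs (4, 1, 1, 0), free (5, 2, 3, 0)); after release of (0, 0, 2, 1) the pool is (5, 2, 5, 1)
  blocked: hotel wants (4, 0, 7, 3), pool (5, 2, 5, 1) — not enough type-A units and type-B units
  blocked: alpha wants (1, 2, 1, 2), pool (5, 2, 5, 1) — not enough type-B units
  blocked: bravo wants (3, 0, 5, 3), pool (5, 2, 5, 1) — not enough type-B units
Never able to finish: hotel, alpha and bravo.


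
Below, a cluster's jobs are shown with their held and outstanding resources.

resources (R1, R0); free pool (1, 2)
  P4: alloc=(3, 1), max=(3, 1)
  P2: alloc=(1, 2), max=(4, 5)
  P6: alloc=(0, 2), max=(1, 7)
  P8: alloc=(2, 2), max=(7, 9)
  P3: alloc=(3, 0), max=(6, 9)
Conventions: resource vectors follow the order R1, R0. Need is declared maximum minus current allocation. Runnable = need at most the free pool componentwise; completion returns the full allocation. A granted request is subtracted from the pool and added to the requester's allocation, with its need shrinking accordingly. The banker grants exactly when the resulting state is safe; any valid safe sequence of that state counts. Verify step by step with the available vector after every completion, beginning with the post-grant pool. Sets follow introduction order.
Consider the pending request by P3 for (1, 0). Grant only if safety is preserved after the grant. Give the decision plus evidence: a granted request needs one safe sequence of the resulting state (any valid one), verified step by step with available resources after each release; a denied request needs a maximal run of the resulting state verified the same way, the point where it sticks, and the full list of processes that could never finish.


DENY — the pretend-granted state is unsafe.
Key observation: after P4, P2, P6 the pool peaks at (4, 7), and each blocked process is short somewhere: P8 on R1; P3 on R0.
Pretend the grant happened; the run P4, P2, P6 goes as far as possible. Verifying each step:
  pool = (0, 2)
  P4: need (0, 0) fits (0, 2); releases (3, 1), pool now (3, 3)
  P2: need (3, 3) fits (3, 3); releases (1, 2), pool now (4, 5)
  P6: need (1, 5) fits (4, 5); releases (0, 2), pool now (4, 7)
  P8 still needs (5, 7) but only (4, 7) is free — short on R1
  P3 still needs (2, 9) but only (4, 7) is free — short on R0
Had the request been granted, P8 and P3 could never finish.


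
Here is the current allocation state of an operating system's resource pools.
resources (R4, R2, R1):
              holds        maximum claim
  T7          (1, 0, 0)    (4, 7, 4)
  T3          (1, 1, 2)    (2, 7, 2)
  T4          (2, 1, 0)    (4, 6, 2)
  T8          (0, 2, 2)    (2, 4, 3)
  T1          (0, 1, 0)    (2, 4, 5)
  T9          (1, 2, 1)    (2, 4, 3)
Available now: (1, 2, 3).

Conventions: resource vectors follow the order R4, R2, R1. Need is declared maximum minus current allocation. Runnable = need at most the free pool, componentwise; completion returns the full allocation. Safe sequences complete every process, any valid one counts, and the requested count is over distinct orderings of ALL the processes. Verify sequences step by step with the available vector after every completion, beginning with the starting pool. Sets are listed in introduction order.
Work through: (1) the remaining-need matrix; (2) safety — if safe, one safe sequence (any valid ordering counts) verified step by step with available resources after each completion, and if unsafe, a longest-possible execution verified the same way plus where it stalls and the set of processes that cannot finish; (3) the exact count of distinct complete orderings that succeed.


(1) Remaining need (order R4, R2, R1):
  T7: (3, 7, 4)
  T3: (1, 6, 0)
  T4: (2, 5, 2)
  T8: (2, 2, 1)
  T1: (2, 3, 5)
  T9: (1, 2, 2)
(2) SAFE. One safe sequence: T9, T8, T4, T1, T7, T3.
Key observation: T9 is the earliest step where a requested resource binds exactly: need (1, 2, 2), pool (1, 2, 3) at its turn.
Walking it through:
  pool = (1, 2, 3)
  run T9 (needs (1, 2, 2), free (1, 2, 3)); after release of (1, 2, 1) the pool is (2, 4, 4)
  run T8 (needs (2, 2, 1), free (2, 4, 4)); after release of (0, 2, 2) the pool is (2, 6, 6)
  run T4 (needs (2, 5, 2), free (2, 6, 6)); after release of (2, 1, 0) the pool is (4, 7, 6)
  run T1 (needs (2, 3, 5), free (4, 7, 6)); after release of (0, 1, 0) the pool is (4, 8, 6)
  run T7 (needs (3, 7, 4), free (4, 8, 6)); after release of (1, 0, 0) the pool is (5, 8, 6)
  run T3 (needs (1, 6, 0), free (5, 8, 6)); after release of (1, 1, 2) the pool is (6, 9, 8)
(3) Exactly 16 of the possible complete orderings are safe sequences.


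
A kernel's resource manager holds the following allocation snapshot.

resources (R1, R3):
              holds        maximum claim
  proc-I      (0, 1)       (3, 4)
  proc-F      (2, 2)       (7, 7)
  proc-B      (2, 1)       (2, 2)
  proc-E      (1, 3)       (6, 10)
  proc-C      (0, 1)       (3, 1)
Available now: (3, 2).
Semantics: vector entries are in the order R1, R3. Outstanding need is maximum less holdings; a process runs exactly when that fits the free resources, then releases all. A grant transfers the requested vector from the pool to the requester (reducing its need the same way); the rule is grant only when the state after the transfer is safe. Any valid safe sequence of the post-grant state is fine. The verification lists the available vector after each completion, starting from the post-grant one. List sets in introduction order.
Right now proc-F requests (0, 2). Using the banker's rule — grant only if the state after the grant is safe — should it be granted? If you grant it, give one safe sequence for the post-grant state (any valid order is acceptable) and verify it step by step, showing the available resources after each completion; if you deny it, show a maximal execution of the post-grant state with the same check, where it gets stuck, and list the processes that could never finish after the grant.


DENY. Granting would leave the state unsafe.
Key observation: no order helps: past proc-C, proc-B, the free pool tops out at (5, 2), below what each blocked process needs in R3.
After a pretend grant, a maximal execution: proc-C, proc-B — then nothing else fits. Check, step by step:
  pool = (3, 0)
  proc-C needs (3, 0) <= (3, 0) -> finishes; pool += (0, 1) = (3, 1)
  proc-B needs (0, 1) <= (3, 1) -> finishes; pool += (2, 1) = (5, 2)
  blocked: proc-I wants (3, 3), pool (5, 2) — not enough R3
  blocked: proc-F wants (5, 3), pool (5, 2) — not enough R3
  blocked: proc-E wants (5, 7), pool (5, 2) — not enough R3
Had the request been granted, proc-I, proc-F and proc-E could never finish.


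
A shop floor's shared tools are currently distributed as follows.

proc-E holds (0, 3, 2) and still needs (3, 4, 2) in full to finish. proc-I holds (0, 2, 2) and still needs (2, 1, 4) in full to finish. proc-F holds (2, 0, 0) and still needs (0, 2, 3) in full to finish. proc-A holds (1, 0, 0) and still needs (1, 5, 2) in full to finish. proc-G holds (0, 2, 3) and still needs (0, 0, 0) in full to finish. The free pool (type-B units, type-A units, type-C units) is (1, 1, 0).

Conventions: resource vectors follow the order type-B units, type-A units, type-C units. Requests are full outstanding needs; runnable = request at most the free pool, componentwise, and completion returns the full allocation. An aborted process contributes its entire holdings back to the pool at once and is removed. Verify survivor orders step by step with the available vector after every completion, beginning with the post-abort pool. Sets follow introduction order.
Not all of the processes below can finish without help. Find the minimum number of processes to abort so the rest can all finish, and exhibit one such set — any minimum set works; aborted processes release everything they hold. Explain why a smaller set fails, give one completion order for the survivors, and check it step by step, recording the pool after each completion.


Abort proc-E.
Key observation: no ordering could ever have run proc-A before the abort of proc-E; with (0, 3, 2) back in the pool it fits at step 3.
Why nothing smaller works: aborting no one leaves the state deadlocked as given.
One survivor order: proc-G, proc-F, proc-A, proc-I. Check, step by step (post-abort pool first):
  pool = (1, 4, 2)
  proc-G: need (0, 0, 0) fits (1, 4, 2); releases (0, 2, 3), pool now (1, 6, 5)
  proc-F: need (0, 2, 3) fits (1, 6, 5); releases (2, 0, 0), pool now (3, 6, 5)
  proc-A: need (1, 5, 2) fits (3, 6, 5); releases (1, 0, 0), pool now (4, 6, 5)
  proc-I: need (2, 1, 4) fits (4, 6, 5); releases (0, 2, 2), pool now (4, 8, 7)


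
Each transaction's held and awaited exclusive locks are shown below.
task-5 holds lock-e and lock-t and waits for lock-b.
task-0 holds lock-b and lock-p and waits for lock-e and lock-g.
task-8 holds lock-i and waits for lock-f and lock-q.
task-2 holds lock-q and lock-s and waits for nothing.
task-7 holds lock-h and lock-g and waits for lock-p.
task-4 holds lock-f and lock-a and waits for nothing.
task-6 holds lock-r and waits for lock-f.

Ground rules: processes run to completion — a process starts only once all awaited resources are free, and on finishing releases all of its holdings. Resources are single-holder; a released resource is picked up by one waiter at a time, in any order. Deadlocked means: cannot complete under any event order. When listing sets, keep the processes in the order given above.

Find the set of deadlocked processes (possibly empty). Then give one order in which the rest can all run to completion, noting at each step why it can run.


Deadlocked set: task-5, task-0 and task-7.
Key observation: along task-5 -> task-0 -> task-5, each member waits on what the next one holds — a deadlock; task-7 is caught in further circular waits.
A valid finishing order for the others: task-2, task-4, task-8, task-6.
Verifying each step:
  task-2: no waits; runs immediately, freeing lock-q and lock-s
  task-4: no waits; runs immediately, freeing lock-f and lock-a
  run task-8 (all its waits — lock-f and lock-q — are resolved); releases lock-i
  run task-6 (all its waits — lock-f — are resolved); releases lock-r


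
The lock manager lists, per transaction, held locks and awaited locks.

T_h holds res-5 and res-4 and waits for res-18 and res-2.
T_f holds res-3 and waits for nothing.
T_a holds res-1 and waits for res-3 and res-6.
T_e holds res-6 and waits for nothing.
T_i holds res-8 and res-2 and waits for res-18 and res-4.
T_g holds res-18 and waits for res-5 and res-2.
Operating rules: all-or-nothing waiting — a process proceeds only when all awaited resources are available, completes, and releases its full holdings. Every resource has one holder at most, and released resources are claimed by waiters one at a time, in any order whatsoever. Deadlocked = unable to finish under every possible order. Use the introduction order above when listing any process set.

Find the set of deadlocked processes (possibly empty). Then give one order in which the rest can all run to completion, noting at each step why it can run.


The deadlocked set is T_h, T_i and T_g.
Key observation: the waits loop around T_h -> T_i -> T_h with no way out; T_g is caught in further circular waits.
One completion order for the rest: T_f, T_e, T_a.
Walking it through:
  run T_f (it waits on nothing); releases res-3
  run T_e (it waits on nothing); releases res-6
  run T_a (all its waits — res-3 and res-6 — are resolved); releases res-1


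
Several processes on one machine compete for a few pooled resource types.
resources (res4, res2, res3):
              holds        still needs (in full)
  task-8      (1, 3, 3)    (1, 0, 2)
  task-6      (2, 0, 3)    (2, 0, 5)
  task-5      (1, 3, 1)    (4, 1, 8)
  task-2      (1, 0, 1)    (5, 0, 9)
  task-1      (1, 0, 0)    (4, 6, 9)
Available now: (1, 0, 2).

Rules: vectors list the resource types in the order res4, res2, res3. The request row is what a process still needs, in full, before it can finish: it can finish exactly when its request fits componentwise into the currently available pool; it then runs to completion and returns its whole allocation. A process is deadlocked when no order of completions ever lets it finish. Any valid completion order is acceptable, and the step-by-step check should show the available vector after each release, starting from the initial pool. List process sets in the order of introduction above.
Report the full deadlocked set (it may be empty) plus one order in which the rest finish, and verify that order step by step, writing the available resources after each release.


The deadlocked set is empty.
Key observation: there is always a runnable process — task-8 first — so the state unwinds completely.
A valid finishing order for the others: task-8, task-6, task-5, task-1, task-2. Verifying each step:
  pool = (1, 0, 2)
  task-8 needs (1, 0, 2) <= (1, 0, 2) -> finishes; pool += (1, 3, 3) = (2, 3, 5)
  task-6 needs (2, 0, 5) <= (2, 3, 5) -> finishes; pool += (2, 0, 3) = (4, 3, 8)
  task-5 needs (4, 1, 8) <= (4, 3, 8) -> finishes; pool += (1, 3, 1) = (5, 6, 9)
  task-1 needs (4, 6, 9) <= (5, 6, 9) -> finishes; pool += (1, 0, 0) = (6, 6, 9)
  task-2 needs (5, 0, 9) <= (6, 6, 9) -> finishes; pool += (1, 0, 1) = (7, 6, 10)


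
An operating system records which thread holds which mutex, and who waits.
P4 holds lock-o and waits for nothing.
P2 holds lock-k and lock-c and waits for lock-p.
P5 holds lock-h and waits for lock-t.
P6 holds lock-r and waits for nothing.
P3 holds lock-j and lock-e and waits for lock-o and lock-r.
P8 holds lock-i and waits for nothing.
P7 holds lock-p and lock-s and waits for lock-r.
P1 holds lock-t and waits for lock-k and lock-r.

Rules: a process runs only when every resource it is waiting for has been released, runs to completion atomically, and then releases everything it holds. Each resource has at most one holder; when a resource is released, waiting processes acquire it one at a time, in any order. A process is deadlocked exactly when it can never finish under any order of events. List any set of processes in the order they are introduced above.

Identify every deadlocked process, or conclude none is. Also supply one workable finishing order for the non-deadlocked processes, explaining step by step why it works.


The deadlocked set is empty.
Key observation: there is no circular wait here — follow any chain and it reaches a process that is free to run now.
The rest can finish in the order P6, P4, P3, P7, P2, P1, P8, P5.
Step-by-step check:
  P6: no waits; runs immediately, freeing lock-r
  P4: no waits; runs immediately, freeing lock-o
  run P3 (all its waits — lock-o and lock-r — are resolved); releases lock-j and lock-e
  run P7 (all its waits — lock-r — are resolved); releases lock-p and lock-s
  run P2 (all its waits — lock-p — are resolved); releases lock-k and lock-c
  run P1 (all its waits — lock-k and lock-r — are resolved); releases lock-t
  P8: no waits; runs immediately, freeing lock-i
  run P5 (all its waits — lock-t — are resolved); releases lock-h


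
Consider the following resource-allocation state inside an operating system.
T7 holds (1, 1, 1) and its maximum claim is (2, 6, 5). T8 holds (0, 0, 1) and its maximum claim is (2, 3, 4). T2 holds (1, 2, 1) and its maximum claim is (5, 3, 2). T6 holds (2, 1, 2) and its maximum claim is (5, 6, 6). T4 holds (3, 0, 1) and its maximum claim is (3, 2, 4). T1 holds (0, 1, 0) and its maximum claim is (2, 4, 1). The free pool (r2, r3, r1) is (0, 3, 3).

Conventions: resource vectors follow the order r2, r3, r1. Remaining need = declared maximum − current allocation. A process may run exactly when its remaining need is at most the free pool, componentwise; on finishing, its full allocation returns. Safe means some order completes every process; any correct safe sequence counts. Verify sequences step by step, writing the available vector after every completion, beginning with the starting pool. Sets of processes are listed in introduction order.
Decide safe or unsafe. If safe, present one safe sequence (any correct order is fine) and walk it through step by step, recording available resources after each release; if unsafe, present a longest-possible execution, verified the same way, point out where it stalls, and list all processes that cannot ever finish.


UNSAFE.
Key observation: after T4, T1, T8 the pool peaks at (3, 4, 5), and each blocked process is short somewhere: T7 on r3; T2 on r2; T6 on r3.
Going as far as possible: T4, T1, T8; after that, nothing fits. Check, step by step:
  pool = (0, 3, 3)
  run T4 (needs (0, 2, 3), free (0, 3, 3)); after release of (3, 0, 1) the pool is (3, 3, 4)
  run T1 (needs (2, 3, 1), free (3, 3, 4)); after release of (0, 1, 0) the pool is (3, 4, 4)
  run T8 (needs (2, 3, 3), free (3, 4, 4)); after release of (0, 0, 1) the pool is (3, 4, 5)
  T7 cannot run: need (1, 5, 4) vs free (3, 4, 5) (insufficient r3)
  T2 cannot run: need (4, 1, 1) vs free (3, 4, 5) (insufficient r2)
  T6 cannot run: need (3, 5, 4) vs free (3, 4, 5) (insufficient r3)
Never able to finish: T7, T2 and T6.


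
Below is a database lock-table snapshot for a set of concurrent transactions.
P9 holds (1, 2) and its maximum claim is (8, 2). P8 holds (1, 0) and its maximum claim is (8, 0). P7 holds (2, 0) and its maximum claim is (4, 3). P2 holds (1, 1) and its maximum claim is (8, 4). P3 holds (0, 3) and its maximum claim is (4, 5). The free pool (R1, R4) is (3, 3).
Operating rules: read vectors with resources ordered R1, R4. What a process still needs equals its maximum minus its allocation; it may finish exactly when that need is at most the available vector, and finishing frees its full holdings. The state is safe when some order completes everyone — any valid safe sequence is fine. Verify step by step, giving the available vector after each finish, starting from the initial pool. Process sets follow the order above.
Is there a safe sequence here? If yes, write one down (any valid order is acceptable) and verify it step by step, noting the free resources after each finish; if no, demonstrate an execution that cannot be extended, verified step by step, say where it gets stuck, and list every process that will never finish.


UNSAFE — no complete ordering exists.
Key observation: once P7, P3 finish, the pool peaks at (5, 6) — and every remaining process still needs more R1 than that.
The run P7, P3 cannot be extended any further. Check, step by step:
  pool = (3, 3)
  P7: need (2, 3) fits (3, 3); releases (2, 0), pool now (5, 3)
  P3: need (4, 2) fits (5, 3); releases (0, 3), pool now (5, 6)
  P9 cannot run: need (7, 0) vs free (5, 6) (insufficient R1)
  P8 cannot run: need (7, 0) vs free (5, 6) (insufficient R1)
  P2 cannot run: need (7, 3) vs free (5, 6) (insufficient R1)
Never able to finish: P9, P8 and P2.


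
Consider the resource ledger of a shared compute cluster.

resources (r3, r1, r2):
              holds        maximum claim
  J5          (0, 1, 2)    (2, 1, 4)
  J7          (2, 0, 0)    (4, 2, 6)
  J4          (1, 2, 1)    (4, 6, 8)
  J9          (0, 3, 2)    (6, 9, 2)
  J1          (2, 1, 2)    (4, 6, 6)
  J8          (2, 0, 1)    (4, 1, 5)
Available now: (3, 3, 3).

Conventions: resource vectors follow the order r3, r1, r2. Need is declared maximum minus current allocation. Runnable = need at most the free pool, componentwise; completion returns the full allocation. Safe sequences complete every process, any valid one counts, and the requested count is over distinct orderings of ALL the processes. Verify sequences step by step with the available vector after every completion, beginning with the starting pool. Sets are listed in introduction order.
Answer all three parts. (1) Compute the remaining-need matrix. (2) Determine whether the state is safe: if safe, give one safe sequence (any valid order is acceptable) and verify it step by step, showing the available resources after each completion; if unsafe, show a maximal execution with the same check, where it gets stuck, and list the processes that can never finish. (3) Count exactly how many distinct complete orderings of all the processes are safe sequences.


(1) Need matrix, components ordered r3, r1, r2:
  J5: (2, 0, 2)
  J7: (2, 2, 6)
  J4: (3, 4, 7)
  J9: (6, 6, 0)
  J1: (2, 5, 4)
  J8: (2, 1, 4)
(2) UNSAFE — no complete ordering exists.
Key observation: after J5, J8, J7 the pool peaks at (7, 4, 6), and each blocked process is short somewhere: J4 on r2; J9 on r1; J1 on r1.
Going as far as possible: J5, J8, J7; after that, nothing fits. Check, step by step:
  pool = (3, 3, 3)
  J5 needs (2, 0, 2) <= (3, 3, 3) -> finishes; pool += (0, 1, 2) = (3, 4, 5)
  J8 needs (2, 1, 4) <= (3, 4, 5) -> finishes; pool += (2, 0, 1) = (5, 4, 6)
  J7 needs (2, 2, 6) <= (5, 4, 6) -> finishes; pool += (2, 0, 0) = (7, 4, 6)
  J4 still needs (3, 4, 7) but only (7, 4, 6) is free — short on r2
  J9 still needs (6, 6, 0) but only (7, 4, 6) is free — short on r1
  J1 still needs (2, 5, 4) but only (7, 4, 6) is free — short on r1
Processes that can never finish: J4, J9 and J1.
(3) Precisely 0 of the possible complete orderings are safe sequences.


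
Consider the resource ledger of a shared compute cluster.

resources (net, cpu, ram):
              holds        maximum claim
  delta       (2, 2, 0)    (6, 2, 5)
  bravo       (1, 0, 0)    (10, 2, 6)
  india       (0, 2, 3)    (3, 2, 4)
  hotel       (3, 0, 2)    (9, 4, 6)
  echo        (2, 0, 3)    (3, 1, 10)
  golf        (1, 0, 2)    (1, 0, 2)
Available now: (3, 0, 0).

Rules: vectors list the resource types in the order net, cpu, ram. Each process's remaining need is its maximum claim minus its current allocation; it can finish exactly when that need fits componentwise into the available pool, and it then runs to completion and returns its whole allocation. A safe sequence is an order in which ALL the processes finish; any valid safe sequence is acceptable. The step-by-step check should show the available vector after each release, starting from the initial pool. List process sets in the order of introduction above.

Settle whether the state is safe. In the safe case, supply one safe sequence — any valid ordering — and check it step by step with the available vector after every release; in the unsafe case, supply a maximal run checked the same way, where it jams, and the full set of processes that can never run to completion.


SAFE — a valid safe sequence is golf, india, delta, hotel, echo, bravo.
Key observation: the first exact fit in this order is delta — it needs (4, 0, 5) with (4, 2, 5) free, meeting a requested resource to the last unit.
Check, step by step:
  pool = (3, 0, 0)
  run golf (needs (0, 0, 0), free (3, 0, 0)); after release of (1, 0, 2) the pool is (4, 0, 2)
  run india (needs (3, 0, 1), free (4, 0, 2)); after release of (0, 2, 3) the pool is (4, 2, 5)
  run delta (needs (4, 0, 5), free (4, 2, 5)); after release of (2, 2, 0) the pool is (6, 4, 5)
  run hotel (needs (6, 4, 4), free (6, 4, 5)); after release of (3, 0, 2) the pool is (9, 4, 7)
  run echo (needs (1, 1, 7), free (9, 4, 7)); after release of (2, 0, 3) the pool is (11, 4, 10)
  run bravo (needs (9, 2, 6), free (11, 4, 10)); after release of (1, 0, 0) the pool is (12, 4, 10)


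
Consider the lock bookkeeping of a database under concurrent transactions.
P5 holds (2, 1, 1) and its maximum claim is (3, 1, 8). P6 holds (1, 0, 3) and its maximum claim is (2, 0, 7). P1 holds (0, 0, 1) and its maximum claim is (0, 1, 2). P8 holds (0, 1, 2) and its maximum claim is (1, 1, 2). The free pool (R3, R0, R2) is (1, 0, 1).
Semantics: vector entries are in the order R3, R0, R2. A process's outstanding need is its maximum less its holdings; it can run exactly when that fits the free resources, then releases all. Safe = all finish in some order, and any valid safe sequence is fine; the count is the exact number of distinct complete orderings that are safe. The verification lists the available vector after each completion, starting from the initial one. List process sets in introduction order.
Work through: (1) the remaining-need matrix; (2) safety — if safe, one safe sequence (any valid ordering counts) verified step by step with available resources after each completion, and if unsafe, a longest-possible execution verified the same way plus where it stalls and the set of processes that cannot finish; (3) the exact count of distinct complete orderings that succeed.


(1) Outstanding need per process (order R3, R0, R2):
  P5: (1, 0, 7)
  P6: (1, 0, 4)
  P1: (0, 1, 1)
  P8: (1, 0, 0)
(2) SAFE. One safe sequence: P8, P1, P6, P5.
Key observation: P8 is the earliest step where a requested resource binds exactly: need (1, 0, 0), pool (1, 0, 1) at its turn.
Check, step by step:
  pool = (1, 0, 1)
  P8: need (1, 0, 0) fits (1, 0, 1); releases (0, 1, 2), pool now (1, 1, 3)
  P1: need (0, 1, 1) fits (1, 1, 3); releases (0, 0, 1), pool now (1, 1, 4)
  P6: need (1, 0, 4) fits (1, 1, 4); releases (1, 0, 3), pool now (2, 1, 7)
  P5: need (1, 0, 7) fits (2, 1, 7); releases (2, 1, 1), pool now (4, 2, 8)
(3) The exact count: 1 of the possible complete orderings is a safe sequence.


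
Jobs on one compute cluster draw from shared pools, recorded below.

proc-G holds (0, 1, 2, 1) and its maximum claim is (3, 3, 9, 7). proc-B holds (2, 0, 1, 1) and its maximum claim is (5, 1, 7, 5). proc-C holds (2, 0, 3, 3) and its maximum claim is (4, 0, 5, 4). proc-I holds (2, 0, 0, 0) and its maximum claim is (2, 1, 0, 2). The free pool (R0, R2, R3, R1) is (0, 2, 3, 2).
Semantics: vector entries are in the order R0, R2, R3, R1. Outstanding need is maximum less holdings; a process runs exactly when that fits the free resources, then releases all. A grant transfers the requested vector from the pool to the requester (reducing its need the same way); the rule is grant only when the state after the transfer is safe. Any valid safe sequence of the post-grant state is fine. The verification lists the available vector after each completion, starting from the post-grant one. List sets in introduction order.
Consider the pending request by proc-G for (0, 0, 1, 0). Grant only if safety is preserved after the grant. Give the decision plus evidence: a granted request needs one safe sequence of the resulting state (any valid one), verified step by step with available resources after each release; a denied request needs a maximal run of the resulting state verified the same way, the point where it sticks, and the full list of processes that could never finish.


DENY: after the grant no complete ordering would exist.
Key observation: the pool after proc-I, proc-C is (4, 2, 5, 5); every surviving request exceeds it in R3, so progress ends there.
Pretend the grant happened; the run proc-I, proc-C goes as far as possible. Step-by-step check:
  pool = (0, 2, 2, 2)
  run proc-I (needs (0, 1, 0, 2), free (0, 2, 2, 2)); after release of (2, 0, 0, 0) the pool is (2, 2, 2, 2)
  run proc-C (needs (2, 0, 2, 1), free (2, 2, 2, 2)); after release of (2, 0, 3, 3) the pool is (4, 2, 5, 5)
  proc-G still needs (3, 2, 6, 6) but only (4, 2, 5, 5) is free — short on R3 and R1
  proc-B still needs (3, 1, 6, 4) but only (4, 2, 5, 5) is free — short on R3
Post-grant, the permanently blocked set is proc-G and proc-B.


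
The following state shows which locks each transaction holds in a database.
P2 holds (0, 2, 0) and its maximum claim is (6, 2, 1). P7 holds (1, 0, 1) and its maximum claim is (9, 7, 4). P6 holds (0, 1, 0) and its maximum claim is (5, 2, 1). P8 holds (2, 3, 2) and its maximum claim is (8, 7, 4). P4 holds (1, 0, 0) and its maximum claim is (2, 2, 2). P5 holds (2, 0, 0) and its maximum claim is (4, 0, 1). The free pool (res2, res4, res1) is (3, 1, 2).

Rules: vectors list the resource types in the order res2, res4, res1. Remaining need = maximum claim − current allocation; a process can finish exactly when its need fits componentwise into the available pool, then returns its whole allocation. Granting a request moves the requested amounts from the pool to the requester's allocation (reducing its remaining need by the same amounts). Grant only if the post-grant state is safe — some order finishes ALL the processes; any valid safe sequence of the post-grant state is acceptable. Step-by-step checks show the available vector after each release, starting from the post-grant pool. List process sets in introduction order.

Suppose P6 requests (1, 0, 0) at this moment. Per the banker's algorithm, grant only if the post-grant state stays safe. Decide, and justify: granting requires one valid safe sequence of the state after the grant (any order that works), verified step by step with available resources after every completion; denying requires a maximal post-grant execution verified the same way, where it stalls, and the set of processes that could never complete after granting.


GRANT. The post-grant state is safe; one safe sequence: P5, P6, P4, P2, P8, P7.
Key observation: granting shrinks the pool to (2, 1, 2), yet P5 still fits and the chain goes through.
Verifying the post-grant state step by step:
  pool = (2, 1, 2)
  run P5 (needs (2, 0, 1), free (2, 1, 2)); after release of (2, 0, 0) the pool is (4, 1, 2)
  run P6 (needs (4, 1, 1), free (4, 1, 2)); after release of (1, 1, 0) the pool is (5, 2, 2)
  run P4 (needs (1, 2, 2), free (5, 2, 2)); after release of (1, 0, 0) the pool is (6, 2, 2)
  run P2 (needs (6, 0, 1), free (6, 2, 2)); after release of (0, 2, 0) the pool is (6, 4, 2)
  run P8 (needs (6, 4, 2), free (6, 4, 2)); after release of (2, 3, 2) the pool is (8, 7, 4)
  run P7 (needs (8, 7, 3), free (8, 7, 4)); after release of (1, 0, 1) the pool is (9, 7, 5)
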